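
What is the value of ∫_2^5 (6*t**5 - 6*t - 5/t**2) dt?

By the power rule, an antiderivative is F(t) = t**6 - 3*t**2 + 5/t.
Then F(5) - F(2) = (15551) - (109/2) = 30993/2.

30993/2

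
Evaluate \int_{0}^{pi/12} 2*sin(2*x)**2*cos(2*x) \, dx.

Let u = sin(2*x), so du = 2*cos(2*x) dx. When x = 0, u = 0; when x = pi/12, u = 1/2.
The integral becomes ∫ u**2 du from 0 to 1/2, with antiderivative u**3/3.
Back in x: F(x) = sin(2*x)**3/3.
Then F(pi/12) - F(0) = (1/24) - (0) = 1/24.

1/24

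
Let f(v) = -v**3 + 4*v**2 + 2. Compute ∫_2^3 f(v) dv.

133/12

By the power rule, an antiderivative is F(v) = -v**4/4 + 4*v**3/3 + 2*v.
Then F(3) - F(2) = (87/4) - (32/3) = 133/12.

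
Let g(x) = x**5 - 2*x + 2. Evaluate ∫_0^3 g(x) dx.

237/2

By the power rule, an antiderivative is F(x) = x**6/6 - x**2 + 2*x.
Then F(3) - F(0) = (237/2) - (0) = 237/2.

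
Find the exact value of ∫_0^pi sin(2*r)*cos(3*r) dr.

-4/5

Use the identity sin(2*r)cos(3*r) = [sin(5*r) + sin(-r)]/2.
An antiderivative is F(r) = cos(r)/2 - cos(5*r)/10.
Then F(pi) - F(0) = (-2/5) - (2/5) = -4/5.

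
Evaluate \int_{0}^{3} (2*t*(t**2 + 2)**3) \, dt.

14625/4

Let u = t**2 + 2, so du = 2*t dt. When t = 0, u = 2; when t = 3, u = 11.
The integral becomes ∫ u**3 du from 2 to 11, with antiderivative u**4/4.
Back in t: F(t) = (t**2 + 2)**4/4.
Then F(3) - F(0) = (14641/4) - (4) = 14625/4.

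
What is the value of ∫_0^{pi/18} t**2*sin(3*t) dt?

-2/27 - sqrt(3)*pi**2/1944 + pi/162 + sqrt(3)/27

Integrate by parts twice (u = t^2, dv = sin(3*t) dt).
An antiderivative is F(t) = -t**2*cos(3*t)/3 + 2*t*sin(3*t)/9 + 2*cos(3*t)/27.
Then F(pi/18) - F(0) = (-sqrt(3)*pi**2/1944 + pi/162 + sqrt(3)/27) - (2/27) = -2/27 - sqrt(3)*pi**2/1944 + pi/162 + sqrt(3)/27.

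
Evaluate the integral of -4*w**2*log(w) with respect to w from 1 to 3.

Integrate by parts once (u = ln w, dv = -4*w**2 dw).
An antiderivative is F(w) = -4*w**3*(3*log(w) - 1)/9.
Then F(3) - F(1) = (12 - 36*log(3)) - (4/9) = 104/9 - 36*log(3).

104/9 - 36*log(3)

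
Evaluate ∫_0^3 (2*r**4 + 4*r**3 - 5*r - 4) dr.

1437/10

By the power rule, an antiderivative is F(r) = 2*r**5/5 + r**4 - 5*r**2/2 - 4*r.
Then F(3) - F(0) = (1437/10) - (0) = 1437/10.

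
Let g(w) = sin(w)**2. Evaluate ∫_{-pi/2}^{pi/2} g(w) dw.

Use the identity sin^2(w) = (1 - cos(2*w))/2.
An antiderivative is F(w) = w/2 - sin(2*w)/4.
Then F(pi/2) - F(-pi/2) = (pi/4) - (-pi/4) = pi/2.

pi/2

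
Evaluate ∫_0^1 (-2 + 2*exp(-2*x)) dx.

-1 - exp(-2)

An antiderivative is F(x) = -2*x - exp(-2*x).
Then F(1) - F(0) = (-2 - exp(-2)) - (-1) = -1 - exp(-2).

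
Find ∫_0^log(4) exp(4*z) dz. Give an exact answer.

255/4

Let u = exp(z), so du = exp(z) dz. When z = 0, u = 1; when z = log(4), u = 4.
The integral becomes ∫ u**3 du from 1 to 4, with antiderivative u**4/4.
Back in z: F(z) = exp(4*z)/4.
Then F(log(4)) - F(0) = (64) - (1/4) = 255/4.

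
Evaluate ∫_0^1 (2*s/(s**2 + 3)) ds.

log(4/3)

Let u = s**2 + 3, so du = 2*s ds. When s = 0, u = 3; when s = 1, u = 4.
The integral becomes ∫ 1/u du from 3 to 4, with antiderivative log(u).
Back in s: F(s) = log(s**2 + 3).
Then F(1) - F(0) = (log(4)) - (log(3)) = log(4/3).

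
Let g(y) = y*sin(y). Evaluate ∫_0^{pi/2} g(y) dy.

1

Integrate by parts once (u = y, dv = sin(y) dy).
An antiderivative is F(y) = -y*cos(y) + sin(y).
Then F(pi/2) - F(0) = (1) - (0) = 1.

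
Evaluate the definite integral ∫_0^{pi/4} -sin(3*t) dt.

-1/3 - sqrt(2)/6

An antiderivative is F(t) = cos(3*t)/3.
Then F(pi/4) - F(0) = (-sqrt(2)/6) - (1/3) = -1/3 - sqrt(2)/6.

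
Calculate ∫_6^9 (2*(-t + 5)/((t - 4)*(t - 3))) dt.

log(25/64)

Factor the denominator: t**2 - 7*t + 12 = (t - 3)(t - 4).
Partial fractions: 2*(-t + 5)/((t - 4)*(t - 3)) = -4/(t - 3) + 2/(t - 4).
An antiderivative is F(t) = 2*log(t - 4) - 4*log(t - 3).
Then F(9) - F(6) = (-4*log(3) - 4*log(2) + 2*log(5)) - (log(4/81)) = log(25/64).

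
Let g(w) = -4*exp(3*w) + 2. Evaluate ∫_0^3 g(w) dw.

22/3 - 4*exp(9)/3

An antiderivative is F(w) = -4*exp(3*w)/3 + 2*w.
Then F(3) - F(0) = (6 - 4*exp(9)/3) - (-4/3) = 22/3 - 4*exp(9)/3.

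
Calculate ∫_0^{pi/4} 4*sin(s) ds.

An antiderivative is F(s) = -4*cos(s).
Then F(pi/4) - F(0) = (-2*sqrt(2)) - (-4) = 4 - 2*sqrt(2).

4 - 2*sqrt(2)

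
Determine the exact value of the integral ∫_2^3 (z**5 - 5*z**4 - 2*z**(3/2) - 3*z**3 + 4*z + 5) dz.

By the power rule, an antiderivative is F(z) = z**6/6 - 4*z**(5/2)/5 - z**5 - 3*z**4/4 + 2*z**2 + 5*z.
Then F(3) - F(2) = (-597/4 - 36*sqrt(3)/5) - (-46/3 - 16*sqrt(2)/5) = -1607/12 - 36*sqrt(3)/5 + 16*sqrt(2)/5.

-1607/12 - 36*sqrt(3)/5 + 16*sqrt(2)/5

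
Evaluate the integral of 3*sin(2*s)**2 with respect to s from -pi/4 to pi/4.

Use the identity sin^2(2*s) = (1 - cos(4*s))/2.
An antiderivative is F(s) = 3*s/2 - 3*sin(4*s)/8.
Then F(pi/4) - F(-pi/4) = (3*pi/8) - (-3*pi/8) = 3*pi/4.

3*pi/4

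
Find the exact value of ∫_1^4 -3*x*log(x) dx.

Integrate by parts once (u = ln x, dv = -3*x dx).
An antiderivative is F(x) = -3*x**2*(2*log(x) - 1)/4.
Then F(4) - F(1) = (12 - 48*log(2)) - (3/4) = 45/4 - 48*log(2).

45/4 - 48*log(2)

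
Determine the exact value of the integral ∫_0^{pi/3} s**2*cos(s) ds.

-sqrt(3) + sqrt(3)*pi**2/18 + pi/3

Integrate by parts twice (u = s^2, dv = cos(s) ds).
An antiderivative is F(s) = s**2*sin(s) + 2*s*cos(s) - 2*sin(s).
Then F(pi/3) - F(0) = (-sqrt(3) + sqrt(3)*pi**2/18 + pi/3) - (0) = -sqrt(3) + sqrt(3)*pi**2/18 + pi/3.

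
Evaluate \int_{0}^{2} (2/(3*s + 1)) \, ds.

An antiderivative is F(s) = 2*log(3*s + 1)/3.
Then F(2) - F(0) = (2*log(7)/3) - (0) = 2*log(7)/3.

2*log(7)/3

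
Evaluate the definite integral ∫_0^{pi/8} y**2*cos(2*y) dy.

Integrate by parts twice (u = y^2, dv = cos(2*y) dy).
An antiderivative is F(y) = y**2*sin(2*y)/2 + y*cos(2*y)/2 - sin(2*y)/4.
Then F(pi/8) - F(0) = (sqrt(2)*(-32 + pi**2 + 8*pi)/256) - (0) = sqrt(2)*(-32 + pi**2 + 8*pi)/256.

sqrt(2)*(-32 + pi**2 + 8*pi)/256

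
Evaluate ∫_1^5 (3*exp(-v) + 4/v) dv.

An antiderivative is F(v) = 4*log(v) - 3*exp(-v).
Then F(5) - F(1) = (-3*exp(-5) + 4*log(5)) - (-3*exp(-1)) = -3*exp(-5) + 3*exp(-1) + 4*log(5).

-3*exp(-5) + 3*exp(-1) + 4*log(5)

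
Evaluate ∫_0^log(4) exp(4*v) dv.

255/4

Let u = exp(v), so du = exp(v) dv. When v = 0, u = 1; when v = log(4), u = 4.
The integral becomes ∫ u**3 du from 1 to 4, with antiderivative u**4/4.
Back in v: F(v) = exp(4*v)/4.
Then F(log(4)) - F(0) = (64) - (1/4) = 255/4.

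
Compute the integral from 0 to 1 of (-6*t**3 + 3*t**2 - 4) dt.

-9/2

By the power rule, an antiderivative is F(t) = -3*t**4/2 + t**3 - 4*t.
Then F(1) - F(0) = (-9/2) - (0) = -9/2.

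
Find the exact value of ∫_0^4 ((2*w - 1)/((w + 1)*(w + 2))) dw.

Factor the denominator: w**2 + 3*w + 2 = (w + 2)(w + 1).
Partial fractions: (2*w - 1)/((w + 1)*(w + 2)) = 5/(w + 2) - 3/(w + 1).
An antiderivative is F(w) = -3*log(w + 1) + 5*log(w + 2).
Then F(4) - F(0) = (-3*log(5) + 5*log(2) + 5*log(3)) - (log(32)) = -3*log(5) + 5*log(3).

-3*log(5) + 5*log(3)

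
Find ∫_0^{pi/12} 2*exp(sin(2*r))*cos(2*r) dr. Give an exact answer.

-1 + exp(1/2)

Let u = sin(2*r), so du = 2*cos(2*r) dr. When r = 0, u = 0; when r = pi/12, u = 1/2.
The integral becomes ∫ exp(u) du from 0 to 1/2, with antiderivative exp(u).
Back in r: F(r) = exp(sin(2*r)).
Then F(pi/12) - F(0) = (exp(1/2)) - (1) = -1 + exp(1/2).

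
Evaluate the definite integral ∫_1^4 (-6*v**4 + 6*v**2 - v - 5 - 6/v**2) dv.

By the power rule, an antiderivative is F(v) = -6*v**5/5 + 2*v**3 - v**2/2 - 5*v + 6/v.
Then F(4) - F(1) = (-11273/10) - (13/10) = -5643/5.

-5643/5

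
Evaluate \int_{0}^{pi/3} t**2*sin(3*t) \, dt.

Integrate by parts twice (u = t^2, dv = sin(3*t) dt).
An antiderivative is F(t) = -t**2*cos(3*t)/3 + 2*t*sin(3*t)/9 + 2*cos(3*t)/27.
Then F(pi/3) - F(0) = (-2/27 + pi**2/27) - (2/27) = -4/27 + pi**2/27.

-4/27 + pi**2/27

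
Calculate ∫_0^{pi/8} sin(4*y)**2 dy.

Use the identity sin^2(4*y) = (1 - cos(8*y))/2.
An antiderivative is F(y) = y/2 - sin(8*y)/16.
Then F(pi/8) - F(0) = (pi/16) - (0) = pi/16.

pi/16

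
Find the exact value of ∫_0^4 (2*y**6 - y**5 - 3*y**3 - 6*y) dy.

By the power rule, an antiderivative is F(y) = 2*y**7/7 - y**6/6 - 3*y**4/4 - 3*y**2.
Then F(4) - F(0) = (78928/21) - (0) = 78928/21.

78928/21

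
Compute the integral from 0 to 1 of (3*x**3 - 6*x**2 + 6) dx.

19/4

By the power rule, an antiderivative is F(x) = 3*x**4/4 - 2*x**3 + 6*x.
Then F(1) - F(0) = (19/4) - (0) = 19/4.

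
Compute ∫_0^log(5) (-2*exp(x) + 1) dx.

-8 + log(5)

An antiderivative is F(x) = x - 2*exp(x).
Then F(log(5)) - F(0) = (-10 + log(5)) - (-2) = -8 + log(5).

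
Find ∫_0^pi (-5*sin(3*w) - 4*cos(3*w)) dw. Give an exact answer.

An antiderivative is F(w) = -4*sin(3*w)/3 + 5*cos(3*w)/3.
Then F(pi) - F(0) = (-5/3) - (5/3) = -10/3.

-10/3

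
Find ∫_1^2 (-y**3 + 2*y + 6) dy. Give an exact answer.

By the power rule, an antiderivative is F(y) = -y**4/4 + y**2 + 6*y.
Then F(2) - F(1) = (12) - (27/4) = 21/4.

21/4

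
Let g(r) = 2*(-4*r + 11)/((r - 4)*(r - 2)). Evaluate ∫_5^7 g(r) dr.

-3*log(5) - 2*log(3)

Factor the denominator: r**2 - 6*r + 8 = (r - 2)(r - 4).
Partial fractions: 2*(-4*r + 11)/((r - 4)*(r - 2)) = -3/(r - 2) - 5/(r - 4).
An antiderivative is F(r) = -5*log(r - 4) - 3*log(r - 2).
Then F(7) - F(5) = (-5*log(3) - 3*log(5)) - (-log(27)) = -3*log(5) - 2*log(3).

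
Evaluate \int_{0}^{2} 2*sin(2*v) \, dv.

Let u = 2*v, so du = 2 dv. When v = 0, u = 0; when v = 2, u = 4.
The integral becomes ∫ sin(u) du from 0 to 4, with antiderivative -cos(u).
Back in v: F(v) = -cos(2*v).
Then F(2) - F(0) = (-cos(4)) - (-1) = 1 - cos(4).

1 - cos(4)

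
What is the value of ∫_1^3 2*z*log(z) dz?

-4 + 9*log(3)

Integrate by parts once (u = ln z, dv = 2*z dz).
An antiderivative is F(z) = z**2*(2*log(z) - 1)/2.
Then F(3) - F(1) = (-9/2 + 9*log(3)) - (-1/2) = -4 + 9*log(3).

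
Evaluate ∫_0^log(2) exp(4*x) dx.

15/4

Let u = exp(x), so du = exp(x) dx. When x = 0, u = 1; when x = log(2), u = 2.
The integral becomes ∫ u**3 du from 1 to 2, with antiderivative u**4/4.
Back in x: F(x) = exp(4*x)/4.
Then F(log(2)) - F(0) = (4) - (1/4) = 15/4.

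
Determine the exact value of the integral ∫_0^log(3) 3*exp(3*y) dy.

Let u = exp(y), so du = exp(y) dy. When y = 0, u = 1; when y = log(3), u = 3.
The integral becomes 3·∫ u**2 du from 1 to 3, with antiderivative u**3.
Back in y: F(y) = exp(3*y).
Then F(log(3)) - F(0) = (27) - (1) = 26.

26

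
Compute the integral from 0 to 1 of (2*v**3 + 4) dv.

By the power rule, an antiderivative is F(v) = v**4/2 + 4*v.
Then F(1) - F(0) = (9/2) - (0) = 9/2.

9/2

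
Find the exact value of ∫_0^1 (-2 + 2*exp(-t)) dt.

-2*exp(-1)

An antiderivative is F(t) = -2*t - 2*exp(-t).
Then F(1) - F(0) = (-2 - 2*exp(-1)) - (-2) = -2*exp(-1).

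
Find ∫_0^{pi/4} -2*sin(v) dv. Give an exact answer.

An antiderivative is F(v) = 2*cos(v).
Then F(pi/4) - F(0) = (sqrt(2)) - (2) = -2 + sqrt(2).

-2 + sqrt(2)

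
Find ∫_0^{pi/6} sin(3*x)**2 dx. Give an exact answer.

Use the identity sin^2(3*x) = (1 - cos(6*x))/2.
An antiderivative is F(x) = x/2 - sin(6*x)/12.
Then F(pi/6) - F(0) = (pi/12) - (0) = pi/12.

pi/12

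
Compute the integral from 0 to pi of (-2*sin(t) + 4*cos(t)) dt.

An antiderivative is F(t) = 4*sin(t) + 2*cos(t).
Then F(pi) - F(0) = (-2) - (2) = -4.

-4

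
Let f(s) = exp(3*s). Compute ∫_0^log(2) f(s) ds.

7/3

Let u = exp(s), so du = exp(s) ds. When s = 0, u = 1; when s = log(2), u = 2.
The integral becomes ∫ u**2 du from 1 to 2, with antiderivative u**3/3.
Back in s: F(s) = exp(3*s)/3.
Then F(log(2)) - F(0) = (8/3) - (1/3) = 7/3.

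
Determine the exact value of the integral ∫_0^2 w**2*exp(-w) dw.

2 - 10*exp(-2)

Integrate by parts twice (u = w^2, dv = exp(-w) dw).
An antiderivative is F(w) = (-w**2 - 2*w - 2)*exp(-w).
Then F(2) - F(0) = (-10*exp(-2)) - (-2) = 2 - 10*exp(-2).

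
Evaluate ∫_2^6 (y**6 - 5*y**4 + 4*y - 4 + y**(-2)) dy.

677815/21

By the power rule, an antiderivative is F(y) = y**7/7 - y**5 + 2*y**2 - 4*y - 1/y.
Then F(6) - F(2) = (1355033/42) - (-199/14) = 677815/21.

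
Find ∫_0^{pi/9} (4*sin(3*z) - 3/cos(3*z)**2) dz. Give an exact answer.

2/3 - sqrt(3)

An antiderivative is F(z) = -4*cos(3*z)/3 - tan(3*z).
Then F(pi/9) - F(0) = (-sqrt(3) - 2/3) - (-4/3) = 2/3 - sqrt(3).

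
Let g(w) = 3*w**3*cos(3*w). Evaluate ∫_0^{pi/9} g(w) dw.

-sqrt(3)*pi/27 + sqrt(3)*pi**3/1458 + pi**2/162 + 1/9

Integrate by parts 3 times (u = w^3, dv = 3*cos(3*w) dw).
An antiderivative is F(w) = w**3*sin(3*w) + w**2*cos(3*w) - 2*w*sin(3*w)/3 - 2*cos(3*w)/9.
Then F(pi/9) - F(0) = (-sqrt(3)*pi/27 - 1/9 + sqrt(3)*pi**3/1458 + pi**2/162) - (-2/9) = -sqrt(3)*pi/27 + sqrt(3)*pi**3/1458 + pi**2/162 + 1/9.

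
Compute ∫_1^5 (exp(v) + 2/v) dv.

An antiderivative is F(v) = exp(v) + 2*log(v).
Then F(5) - F(1) = (log(25) + exp(5)) - (exp(1)) = -exp(1) + log(25) + exp(5).

-exp(1) + log(25) + exp(5)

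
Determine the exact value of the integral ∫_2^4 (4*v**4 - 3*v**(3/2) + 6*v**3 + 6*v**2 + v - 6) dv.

24*sqrt(2)/5 + 6106/5

By the power rule, an antiderivative is F(v) = -6*v**(5/2)/5 + 4*v**5/5 + 3*v**4/2 + 2*v**3 + v**2/2 - 6*v.
Then F(4) - F(2) = (6384/5) - (278/5 - 24*sqrt(2)/5) = 24*sqrt(2)/5 + 6106/5.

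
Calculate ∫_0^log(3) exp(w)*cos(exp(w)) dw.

Let u = exp(w), so du = exp(w) dw. When w = 0, u = 1; when w = log(3), u = 3.
The integral becomes ∫ cos(u) du from 1 to 3, with antiderivative sin(u).
Back in w: F(w) = sin(exp(w)).
Then F(log(3)) - F(0) = (sin(3)) - (sin(1)) = -sin(1) + sin(3).

-sin(1) + sin(3)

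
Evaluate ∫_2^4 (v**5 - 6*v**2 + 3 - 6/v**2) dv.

1129/2

By the power rule, an antiderivative is F(v) = v**6/6 - 2*v**3 + 3*v + 6/v.
Then F(4) - F(2) = (3409/6) - (11/3) = 1129/2.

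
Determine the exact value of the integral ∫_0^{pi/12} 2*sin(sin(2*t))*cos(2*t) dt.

1 - cos(1/2)

Let u = sin(2*t), so du = 2*cos(2*t) dt. When t = 0, u = 0; when t = pi/12, u = 1/2.
The integral becomes ∫ sin(u) du from 0 to 1/2, with antiderivative -cos(u).
Back in t: F(t) = -cos(sin(2*t)).
Then F(pi/12) - F(0) = (-cos(1/2)) - (-1) = 1 - cos(1/2).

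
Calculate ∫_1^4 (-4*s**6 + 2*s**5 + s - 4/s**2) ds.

By the power rule, an antiderivative is F(s) = -4*s**7/7 + s**6/3 + s**2/2 + 4/s.
Then F(4) - F(1) = (-167747/21) - (179/42) = -111891/14.

-111891/14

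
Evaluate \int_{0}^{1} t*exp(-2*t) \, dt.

(-3 + exp(2))*exp(-2)/4

Integrate by parts once (u = t, dv = exp(-2*t) dt).
An antiderivative is F(t) = (-2*t - 1)*exp(-2*t)/4.
Then F(1) - F(0) = (-3*exp(-2)/4) - (-1/4) = (-3 + exp(2))*exp(-2)/4.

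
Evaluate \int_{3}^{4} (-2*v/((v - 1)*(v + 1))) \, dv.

log(8/15)

Factor the denominator: v**2 - 1 = (v + 1)(v - 1).
Partial fractions: -2*v/((v - 1)*(v + 1)) = -1/(v + 1) - 1/(v - 1).
An antiderivative is F(v) = -log(v - 1) - log(v + 1).
Then F(4) - F(3) = (-log(15)) - (-log(8)) = log(8/15).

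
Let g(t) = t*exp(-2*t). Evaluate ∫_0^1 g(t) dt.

Integrate by parts once (u = t, dv = exp(-2*t) dt).
An antiderivative is F(t) = (-2*t - 1)*exp(-2*t)/4.
Then F(1) - F(0) = (-3*exp(-2)/4) - (-1/4) = (-3 + exp(2))*exp(-2)/4.

(-3 + exp(2))*exp(-2)/4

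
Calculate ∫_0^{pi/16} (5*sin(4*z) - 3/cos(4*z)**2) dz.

An antiderivative is F(z) = -5*cos(4*z)/4 - 3*tan(4*z)/4.
Then F(pi/16) - F(0) = (-5*sqrt(2)/8 - 3/4) - (-5/4) = 1/2 - 5*sqrt(2)/8.

1/2 - 5*sqrt(2)/8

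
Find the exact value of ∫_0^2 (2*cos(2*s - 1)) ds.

sin(3) + sin(1)

Let u = 2*s - 1, so du = 2 ds. When s = 0, u = -1; when s = 2, u = 3.
The integral becomes ∫ cos(u) du from -1 to 3, with antiderivative sin(u).
Back in s: F(s) = sin(2*s - 1).
Then F(2) - F(0) = (sin(3)) - (-sin(1)) = sin(3) + sin(1).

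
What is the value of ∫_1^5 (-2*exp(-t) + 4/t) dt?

An antiderivative is F(t) = 4*log(t) + 2*exp(-t).
Then F(5) - F(1) = (2*exp(-5) + 4*log(5)) - (2*exp(-1)) = -2*exp(-1) + 2*exp(-5) + 4*log(5).

-2*exp(-1) + 2*exp(-5) + 4*log(5)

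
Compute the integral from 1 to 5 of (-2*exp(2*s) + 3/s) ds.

-exp(10) + 3*log(5) + exp(2)

An antiderivative is F(s) = -exp(2*s) + 3*log(s).
Then F(5) - F(1) = (-exp(10) + 3*log(5)) - (-exp(2)) = -exp(10) + 3*log(5) + exp(2).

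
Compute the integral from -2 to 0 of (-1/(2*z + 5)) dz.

An antiderivative is F(z) = -log(2*z + 5)/2.
Then F(0) - F(-2) = (-log(5)/2) - (0) = -log(5)/2.

-log(5)/2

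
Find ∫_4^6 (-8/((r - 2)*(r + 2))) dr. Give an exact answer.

log(4/9)

Factor the denominator: r**2 - 4 = (r + 2)(r - 2).
Partial fractions: -8/((r - 2)*(r + 2)) = 2/(r + 2) - 2/(r - 2).
An antiderivative is F(r) = -2*log(r - 2) + 2*log(r + 2).
Then F(6) - F(4) = (log(4)) - (log(9)) = log(4/9).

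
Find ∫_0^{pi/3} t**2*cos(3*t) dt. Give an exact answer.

Integrate by parts twice (u = t^2, dv = cos(3*t) dt).
An antiderivative is F(t) = t**2*sin(3*t)/3 + 2*t*cos(3*t)/9 - 2*sin(3*t)/27.
Then F(pi/3) - F(0) = (-2*pi/27) - (0) = -2*pi/27.

-2*pi/27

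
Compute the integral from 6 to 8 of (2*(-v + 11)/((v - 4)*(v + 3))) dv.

-4*log(11) + 2*log(2) + 8*log(3)

Factor the denominator: v**2 - v - 12 = (v + 3)(v - 4).
Partial fractions: 2*(-v + 11)/((v - 4)*(v + 3)) = -4/(v + 3) + 2/(v - 4).
An antiderivative is F(v) = 2*log(v - 4) - 4*log(v + 3).
Then F(8) - F(6) = (-4*log(11) + 4*log(2)) - (-8*log(3) + 2*log(2)) = -4*log(11) + 2*log(2) + 8*log(3).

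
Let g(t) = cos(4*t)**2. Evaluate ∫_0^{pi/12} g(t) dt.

Use the identity cos^2(4*t) = (1 + cos(8*t))/2.
An antiderivative is F(t) = t/2 + sin(8*t)/16.
Then F(pi/12) - F(0) = (sqrt(3)/32 + pi/24) - (0) = sqrt(3)/32 + pi/24.

sqrt(3)/32 + pi/24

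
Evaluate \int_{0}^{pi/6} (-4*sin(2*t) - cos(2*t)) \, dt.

-1 - sqrt(3)/4

An antiderivative is F(t) = -sin(2*t)/2 + 2*cos(2*t).
Then F(pi/6) - F(0) = (1 - sqrt(3)/4) - (2) = -1 - sqrt(3)/4.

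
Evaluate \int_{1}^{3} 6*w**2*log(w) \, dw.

Integrate by parts once (u = ln w, dv = 6*w**2 dw).
An antiderivative is F(w) = 2*w**3*(3*log(w) - 1)/3.
Then F(3) - F(1) = (-18 + 54*log(3)) - (-2/3) = -52/3 + 54*log(3).

-52/3 + 54*log(3)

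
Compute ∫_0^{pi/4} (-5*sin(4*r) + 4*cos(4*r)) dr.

-5/2

An antiderivative is F(r) = sin(4*r) + 5*cos(4*r)/4.
Then F(pi/4) - F(0) = (-5/4) - (5/4) = -5/2.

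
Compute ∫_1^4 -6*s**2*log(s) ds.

Integrate by parts once (u = ln s, dv = -6*s**2 ds).
An antiderivative is F(s) = -2*s**3*(3*log(s) - 1)/3.
Then F(4) - F(1) = (128/3 - 256*log(2)) - (2/3) = 42 - 256*log(2).

42 - 256*log(2)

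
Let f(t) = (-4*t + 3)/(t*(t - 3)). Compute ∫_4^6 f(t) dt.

Factor the denominator: t**2 - 3*t = t(t - 3).
Partial fractions: (-4*t + 3)/(t*(t - 3)) = -1/t - 3/(t - 3).
An antiderivative is F(t) = -log(t) - 3*log(t - 3).
Then F(6) - F(4) = (-4*log(3) - log(2)) - (-log(4)) = log(2/81).

log(2/81)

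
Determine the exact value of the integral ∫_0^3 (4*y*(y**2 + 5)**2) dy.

1746

Let u = y**2 + 5, so du = 2*y dy. When y = 0, u = 5; when y = 3, u = 14.
The integral becomes 2·∫ u**2 du from 5 to 14, with antiderivative 2*u**3/3.
Back in y: F(y) = 2*(y**2 + 5)**3/3.
Then F(3) - F(0) = (5488/3) - (250/3) = 1746.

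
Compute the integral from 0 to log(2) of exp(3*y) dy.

7/3

Let u = exp(y), so du = exp(y) dy. When y = 0, u = 1; when y = log(2), u = 2.
The integral becomes ∫ u**2 du from 1 to 2, with antiderivative u**3/3.
Back in y: F(y) = exp(3*y)/3.
Then F(log(2)) - F(0) = (8/3) - (1/3) = 7/3.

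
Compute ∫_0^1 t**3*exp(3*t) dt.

Integrate by parts 3 times (u = t^3, dv = exp(3*t) dt).
An antiderivative is F(t) = (9*t**3 - 9*t**2 + 6*t - 2)*exp(3*t)/27.
Then F(1) - F(0) = (4*exp(3)/27) - (-2/27) = 2/27 + 4*exp(3)/27.

2/27 + 4*exp(3)/27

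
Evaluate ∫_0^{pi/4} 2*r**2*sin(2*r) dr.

Integrate by parts twice (u = r^2, dv = 2*sin(2*r) dr).
An antiderivative is F(r) = -r**2*cos(2*r) + r*sin(2*r) + cos(2*r)/2.
Then F(pi/4) - F(0) = (pi/4) - (1/2) = -1/2 + pi/4.

-1/2 + pi/4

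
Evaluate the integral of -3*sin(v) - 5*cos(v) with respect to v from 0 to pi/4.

An antiderivative is F(v) = -5*sin(v) + 3*cos(v).
Then F(pi/4) - F(0) = (-sqrt(2)) - (3) = -3 - sqrt(2).

-3 - sqrt(2)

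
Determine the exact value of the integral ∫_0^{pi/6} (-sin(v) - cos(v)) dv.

An antiderivative is F(v) = -sin(v) + cos(v).
Then F(pi/6) - F(0) = (-1/2 + sqrt(3)/2) - (1) = -3/2 + sqrt(3)/2.

-3/2 + sqrt(3)/2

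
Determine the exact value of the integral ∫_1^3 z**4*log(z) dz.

Integrate by parts once (u = ln z, dv = z**4 dz).
An antiderivative is F(z) = z**5*(5*log(z) - 1)/25.
Then F(3) - F(1) = (-243/25 + 243*log(3)/5) - (-1/25) = -242/25 + 243*log(3)/5.

-242/25 + 243*log(3)/5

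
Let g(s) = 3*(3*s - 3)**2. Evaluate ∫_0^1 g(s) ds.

Let u = 3*s - 3, so du = 3 ds. When s = 0, u = -3; when s = 1, u = 0.
The integral becomes ∫ u**2 du from -3 to 0, with antiderivative u**3/3.
Back in s: F(s) = (3*s - 3)**3/3.
Then F(1) - F(0) = (0) - (-9) = 9.

9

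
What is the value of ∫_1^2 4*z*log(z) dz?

Integrate by parts once (u = ln z, dv = 4*z dz).
An antiderivative is F(z) = z**2*(2*log(z) - 1).
Then F(2) - F(1) = (-4 + 8*log(2)) - (-1) = -3 + 8*log(2).

-3 + 8*log(2)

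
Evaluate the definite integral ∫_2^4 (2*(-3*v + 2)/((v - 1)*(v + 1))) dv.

Factor the denominator: v**2 - 1 = (v + 1)(v - 1).
Partial fractions: 2*(-3*v + 2)/((v - 1)*(v + 1)) = -5/(v + 1) - 1/(v - 1).
An antiderivative is F(v) = -log(v - 1) - 5*log(v + 1).
Then F(4) - F(2) = (-5*log(5) - log(3)) - (-5*log(3)) = -5*log(5) + 4*log(3).

-5*log(5) + 4*log(3)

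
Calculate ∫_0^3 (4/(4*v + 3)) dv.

log(5)

Let u = 4*v + 3, so du = 4 dv. When v = 0, u = 3; when v = 3, u = 15.
The integral becomes ∫ 1/u du from 3 to 15, with antiderivative log(u).
Back in v: F(v) = log(4*v + 3).
Then F(3) - F(0) = (log(15)) - (log(3)) = log(5).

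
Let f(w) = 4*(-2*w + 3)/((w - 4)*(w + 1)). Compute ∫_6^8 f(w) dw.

-8*log(3) - 4*log(2) + 4*log(7)

Factor the denominator: w**2 - 3*w - 4 = (w + 1)(w - 4).
Partial fractions: 4*(-2*w + 3)/((w - 4)*(w + 1)) = -4/(w + 1) - 4/(w - 4).
An antiderivative is F(w) = -4*log(w - 4) - 4*log(w + 1).
Then F(8) - F(6) = (-8*log(3) - 8*log(2)) - (-4*log(7) - 4*log(2)) = -8*log(3) - 4*log(2) + 4*log(7).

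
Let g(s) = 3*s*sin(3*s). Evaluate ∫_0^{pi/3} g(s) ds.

pi/3

Integrate by parts once (u = s, dv = 3*sin(3*s) ds).
An antiderivative is F(s) = -s*cos(3*s) + sin(3*s)/3.
Then F(pi/3) - F(0) = (pi/3) - (0) = pi/3.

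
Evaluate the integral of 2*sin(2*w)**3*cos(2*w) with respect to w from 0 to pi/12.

1/64

Let u = sin(2*w), so du = 2*cos(2*w) dw. When w = 0, u = 0; when w = pi/12, u = 1/2.
The integral becomes ∫ u**3 du from 0 to 1/2, with antiderivative u**4/4.
Back in w: F(w) = sin(2*w)**4/4.
Then F(pi/12) - F(0) = (1/64) - (0) = 1/64.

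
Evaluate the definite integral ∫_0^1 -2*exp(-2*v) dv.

An antiderivative is F(v) = exp(-2*v).
Then F(1) - F(0) = (exp(-2)) - (1) = -1 + exp(-2).

-1 + exp(-2)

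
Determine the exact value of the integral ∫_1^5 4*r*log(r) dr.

Integrate by parts once (u = ln r, dv = 4*r dr).
An antiderivative is F(r) = r**2*(2*log(r) - 1).
Then F(5) - F(1) = (-25 + 50*log(5)) - (-1) = -24 + 50*log(5).

-24 + 50*log(5)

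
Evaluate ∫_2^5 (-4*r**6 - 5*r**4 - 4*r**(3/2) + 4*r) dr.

-333345/7 - 40*sqrt(5) + 32*sqrt(2)/5

By the power rule, an antiderivative is F(r) = -4*r**7/7 - 8*r**(5/2)/5 - r**5 + 2*r**2.
Then F(5) - F(2) = (-334025/7 - 40*sqrt(5)) - (-680/7 - 32*sqrt(2)/5) = -333345/7 - 40*sqrt(5) + 32*sqrt(2)/5.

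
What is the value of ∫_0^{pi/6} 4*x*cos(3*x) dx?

-4/9 + 2*pi/9

Integrate by parts once (u = x, dv = 4*cos(3*x) dx).
An antiderivative is F(x) = 4*x*sin(3*x)/3 + 4*cos(3*x)/9.
Then F(pi/6) - F(0) = (2*pi/9) - (4/9) = -4/9 + 2*pi/9.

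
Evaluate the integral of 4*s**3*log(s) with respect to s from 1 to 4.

-255/4 + 512*log(2)

Integrate by parts once (u = ln s, dv = 4*s**3 ds).
An antiderivative is F(s) = s**4*(4*log(s) - 1)/4.
Then F(4) - F(1) = (-64 + 512*log(2)) - (-1/4) = -255/4 + 512*log(2).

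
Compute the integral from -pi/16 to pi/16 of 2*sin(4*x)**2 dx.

Use the identity sin^2(4*x) = (1 - cos(8*x))/2.
An antiderivative is F(x) = x - sin(8*x)/8.
Then F(pi/16) - F(-pi/16) = (-1/8 + pi/16) - (1/8 - pi/16) = -1/4 + pi/8.

-1/4 + pi/8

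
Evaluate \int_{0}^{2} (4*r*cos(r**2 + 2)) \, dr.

-2*sin(2) + 2*sin(6)

Let u = r**2 + 2, so du = 2*r dr. When r = 0, u = 2; when r = 2, u = 6.
The integral becomes 2·∫ cos(u) du from 2 to 6, with antiderivative 2*sin(u).
Back in r: F(r) = 2*sin(r**2 + 2).
Then F(2) - F(0) = (2*sin(6)) - (2*sin(2)) = -2*sin(2) + 2*sin(6).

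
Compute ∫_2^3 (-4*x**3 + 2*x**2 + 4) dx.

By the power rule, an antiderivative is F(x) = -x**4 + 2*x**3/3 + 4*x.
Then F(3) - F(2) = (-51) - (-8/3) = -145/3.

-145/3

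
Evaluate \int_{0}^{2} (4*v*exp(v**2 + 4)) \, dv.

Let u = v**2 + 4, so du = 2*v dv. When v = 0, u = 4; when v = 2, u = 8.
The integral becomes 2·∫ exp(u) du from 4 to 8, with antiderivative 2*exp(u).
Back in v: F(v) = 2*exp(v**2 + 4).
Then F(2) - F(0) = (2*exp(8)) - (2*exp(4)) = -2*(1 - exp(4))*exp(4).

-2*(1 - exp(4))*exp(4)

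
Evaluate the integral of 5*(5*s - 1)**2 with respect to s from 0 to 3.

915

Let u = 5*s - 1, so du = 5 ds. When s = 0, u = -1; when s = 3, u = 14.
The integral becomes ∫ u**2 du from -1 to 14, with antiderivative u**3/3.
Back in s: F(s) = (5*s - 1)**3/3.
Then F(3) - F(0) = (2744/3) - (-1/3) = 915.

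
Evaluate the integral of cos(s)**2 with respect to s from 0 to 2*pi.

pi

Use the identity cos^2(s) = (1 + cos(2*s))/2.
An antiderivative is F(s) = s/2 + sin(2*s)/4.
Then F(2*pi) - F(0) = (pi) - (0) = pi.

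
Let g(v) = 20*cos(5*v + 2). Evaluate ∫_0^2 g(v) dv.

Let u = 5*v + 2, so du = 5 dv. When v = 0, u = 2; when v = 2, u = 12.
The integral becomes 4·∫ cos(u) du from 2 to 12, with antiderivative 4*sin(u).
Back in v: F(v) = 4*sin(5*v + 2).
Then F(2) - F(0) = (4*sin(12)) - (4*sin(2)) = -4*sin(2) + 4*sin(12).

-4*sin(2) + 4*sin(12)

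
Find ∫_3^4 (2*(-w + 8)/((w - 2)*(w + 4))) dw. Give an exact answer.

Factor the denominator: w**2 + 2*w - 8 = (w + 4)(w - 2).
Partial fractions: 2*(-w + 8)/((w - 2)*(w + 4)) = -4/(w + 4) + 2/(w - 2).
An antiderivative is F(w) = 2*log(w - 2) - 4*log(w + 4).
Then F(4) - F(3) = (-10*log(2)) - (-4*log(7)) = -10*log(2) + 4*log(7).

-10*log(2) + 4*log(7)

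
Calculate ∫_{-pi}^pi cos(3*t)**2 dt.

Use the identity cos^2(3*t) = (1 + cos(6*t))/2.
An antiderivative is F(t) = t/2 + sin(6*t)/12.
Then F(pi) - F(-pi) = (pi/2) - (-pi/2) = pi.

pi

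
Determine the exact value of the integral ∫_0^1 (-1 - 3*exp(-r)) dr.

An antiderivative is F(r) = -r + 3*exp(-r).
Then F(1) - F(0) = (-1 + 3*exp(-1)) - (3) = -4 + 3*exp(-1).

-4 + 3*exp(-1)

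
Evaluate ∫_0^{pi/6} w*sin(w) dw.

Integrate by parts once (u = w, dv = sin(w) dw).
An antiderivative is F(w) = -w*cos(w) + sin(w).
Then F(pi/6) - F(0) = (-sqrt(3)*pi/12 + 1/2) - (0) = -sqrt(3)*pi/12 + 1/2.

-sqrt(3)*pi/12 + 1/2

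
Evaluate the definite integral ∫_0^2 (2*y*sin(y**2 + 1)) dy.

Let u = y**2 + 1, so du = 2*y dy. When y = 0, u = 1; when y = 2, u = 5.
The integral becomes ∫ sin(u) du from 1 to 5, with antiderivative -cos(u).
Back in y: F(y) = -cos(y**2 + 1).
Then F(2) - F(0) = (-cos(5)) - (-cos(1)) = -cos(5) + cos(1).

-cos(5) + cos(1)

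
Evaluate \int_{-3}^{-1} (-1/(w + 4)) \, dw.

-log(3)

An antiderivative is F(w) = -log(w + 4).
Then F(-1) - F(-3) = (-log(3)) - (0) = -log(3).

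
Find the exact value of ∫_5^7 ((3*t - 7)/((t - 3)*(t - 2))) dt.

log(20/3)

Factor the denominator: t**2 - 5*t + 6 = (t - 2)(t - 3).
Partial fractions: (3*t - 7)/((t - 3)*(t - 2)) = 1/(t - 2) + 2/(t - 3).
An antiderivative is F(t) = 2*log(t - 3) + log(t - 2).
Then F(7) - F(5) = (log(80)) - (log(12)) = log(20/3).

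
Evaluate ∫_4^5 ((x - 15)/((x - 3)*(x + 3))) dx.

-3*log(7) + 7*log(2)

Factor the denominator: x**2 - 9 = (x + 3)(x - 3).
Partial fractions: (x - 15)/((x - 3)*(x + 3)) = 3/(x + 3) - 2/(x - 3).
An antiderivative is F(x) = -2*log(x - 3) + 3*log(x + 3).
Then F(5) - F(4) = (7*log(2)) - (3*log(7)) = -3*log(7) + 7*log(2).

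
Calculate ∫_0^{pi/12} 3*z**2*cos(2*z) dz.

-3/8 + pi**2/192 + sqrt(3)*pi/16

Integrate by parts twice (u = z^2, dv = 3*cos(2*z) dz).
An antiderivative is F(z) = 3*z**2*sin(2*z)/2 + 3*z*cos(2*z)/2 - 3*sin(2*z)/4.
Then F(pi/12) - F(0) = (-3/8 + pi**2/192 + sqrt(3)*pi/16) - (0) = -3/8 + pi**2/192 + sqrt(3)*pi/16.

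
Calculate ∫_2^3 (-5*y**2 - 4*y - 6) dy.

-143/3

By the power rule, an antiderivative is F(y) = -5*y**3/3 - 2*y**2 - 6*y.
Then F(3) - F(2) = (-81) - (-100/3) = -143/3.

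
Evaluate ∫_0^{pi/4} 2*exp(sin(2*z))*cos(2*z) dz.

Let u = sin(2*z), so du = 2*cos(2*z) dz. When z = 0, u = 0; when z = pi/4, u = 1.
The integral becomes ∫ exp(u) du from 0 to 1, with antiderivative exp(u).
Back in z: F(z) = exp(sin(2*z)).
Then F(pi/4) - F(0) = (E) - (1) = -1 + E.

-1 + E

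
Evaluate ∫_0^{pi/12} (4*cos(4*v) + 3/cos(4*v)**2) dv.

An antiderivative is F(v) = sin(4*v) + 3*tan(4*v)/4.
Then F(pi/12) - F(0) = (5*sqrt(3)/4) - (0) = 5*sqrt(3)/4.

5*sqrt(3)/4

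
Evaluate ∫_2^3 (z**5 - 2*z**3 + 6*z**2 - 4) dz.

By the power rule, an antiderivative is F(z) = z**6/6 - z**4/2 + 2*z**3 - 4*z.
Then F(3) - F(2) = (123) - (32/3) = 337/3.

337/3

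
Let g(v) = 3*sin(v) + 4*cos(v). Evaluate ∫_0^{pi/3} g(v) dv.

3/2 + 2*sqrt(3)

An antiderivative is F(v) = 4*sin(v) - 3*cos(v).
Then F(pi/3) - F(0) = (-3/2 + 2*sqrt(3)) - (-3) = 3/2 + 2*sqrt(3).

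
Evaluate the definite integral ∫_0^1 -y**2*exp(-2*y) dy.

Integrate by parts twice (u = y^2, dv = -exp(-2*y) dy).
An antiderivative is F(y) = (2*y**2 + 2*y + 1)*exp(-2*y)/4.
Then F(1) - F(0) = (5*exp(-2)/4) - (1/4) = (5 - exp(2))*exp(-2)/4.

(5 - exp(2))*exp(-2)/4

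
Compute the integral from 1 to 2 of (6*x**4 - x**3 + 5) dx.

By the power rule, an antiderivative is F(x) = 6*x**5/5 - x**4/4 + 5*x.
Then F(2) - F(1) = (222/5) - (119/20) = 769/20.

769/20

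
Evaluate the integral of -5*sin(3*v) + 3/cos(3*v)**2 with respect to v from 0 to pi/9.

-5/6 + sqrt(3)

An antiderivative is F(v) = 5*cos(3*v)/3 + tan(3*v).
Then F(pi/9) - F(0) = (5/6 + sqrt(3)) - (5/3) = -5/6 + sqrt(3).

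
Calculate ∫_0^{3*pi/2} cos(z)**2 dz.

Use the identity cos^2(z) = (1 + cos(2*z))/2.
An antiderivative is F(z) = z/2 + sin(2*z)/4.
Then F(3*pi/2) - F(0) = (3*pi/4) - (0) = 3*pi/4.

3*pi/4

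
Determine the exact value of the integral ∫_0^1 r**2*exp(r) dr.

-2 + E

Integrate by parts twice (u = r^2, dv = exp(r) dr).
An antiderivative is F(r) = (r**2 - 2*r + 2)*exp(r).
Then F(1) - F(0) = (E) - (2) = -2 + E.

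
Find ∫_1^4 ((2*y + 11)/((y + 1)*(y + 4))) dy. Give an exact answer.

Factor the denominator: y**2 + 5*y + 4 = (y + 4)(y + 1).
Partial fractions: (2*y + 11)/((y + 1)*(y + 4)) = -1/(y + 4) + 3/(y + 1).
An antiderivative is F(y) = 3*log(y + 1) - log(y + 4).
Then F(4) - F(1) = (-3*log(2) + 3*log(5)) - (log(8/5)) = -6*log(2) + 4*log(5).

-6*log(2) + 4*log(5)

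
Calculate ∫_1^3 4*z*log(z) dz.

-8 + 18*log(3)

Integrate by parts once (u = ln z, dv = 4*z dz).
An antiderivative is F(z) = z**2*(2*log(z) - 1).
Then F(3) - F(1) = (-9 + 18*log(3)) - (-1) = -8 + 18*log(3).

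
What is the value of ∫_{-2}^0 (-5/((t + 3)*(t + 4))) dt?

Factor the denominator: t**2 + 7*t + 12 = (t + 4)(t + 3).
Partial fractions: -5/((t + 3)*(t + 4)) = 5/(t + 4) - 5/(t + 3).
An antiderivative is F(t) = -5*log(t + 3) + 5*log(t + 4).
Then F(0) - F(-2) = (-5*log(3) + 10*log(2)) - (log(32)) = -5*log(3) + 5*log(2).

-5*log(3) + 5*log(2)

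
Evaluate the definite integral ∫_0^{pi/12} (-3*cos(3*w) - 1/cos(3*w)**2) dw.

-sqrt(2)/2 - 1/3

An antiderivative is F(w) = -sin(3*w) - tan(3*w)/3.
Then F(pi/12) - F(0) = (-sqrt(2)/2 - 1/3) - (0) = -sqrt(2)/2 - 1/3.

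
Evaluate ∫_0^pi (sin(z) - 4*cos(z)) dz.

An antiderivative is F(z) = -4*sin(z) - cos(z).
Then F(pi) - F(0) = (1) - (-1) = 2.

2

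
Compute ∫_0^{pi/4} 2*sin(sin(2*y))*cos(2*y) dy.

1 - cos(1)

Let u = sin(2*y), so du = 2*cos(2*y) dy. When y = 0, u = 0; when y = pi/4, u = 1.
The integral becomes ∫ sin(u) du from 0 to 1, with antiderivative -cos(u).
Back in y: F(y) = -cos(sin(2*y)).
Then F(pi/4) - F(0) = (-cos(1)) - (-1) = 1 - cos(1).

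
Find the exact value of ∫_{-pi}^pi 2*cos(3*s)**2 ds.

2*pi

Use the identity cos^2(3*s) = (1 + cos(6*s))/2.
An antiderivative is F(s) = s + sin(6*s)/6.
Then F(pi) - F(-pi) = (pi) - (-pi) = 2*pi.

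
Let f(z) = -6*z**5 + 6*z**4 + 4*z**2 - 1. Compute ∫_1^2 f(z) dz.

-262/15

By the power rule, an antiderivative is F(z) = -z**6 + 6*z**5/5 + 4*z**3/3 - z.
Then F(2) - F(1) = (-254/15) - (8/15) = -262/15.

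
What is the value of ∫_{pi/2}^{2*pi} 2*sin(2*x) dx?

-2

An antiderivative is F(x) = -cos(2*x).
Then F(2*pi) - F(pi/2) = (-1) - (1) = -2.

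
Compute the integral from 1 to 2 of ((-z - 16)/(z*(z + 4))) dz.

-3*log(5) - log(2) + 3*log(3)

Factor the denominator: z**2 + 4*z = (z + 4)z.
Partial fractions: (-z - 16)/(z*(z + 4)) = 3/(z + 4) - 4/z.
An antiderivative is F(z) = -4*log(z) + 3*log(z + 4).
Then F(2) - F(1) = (log(27/2)) - (3*log(5)) = -3*log(5) - log(2) + 3*log(3).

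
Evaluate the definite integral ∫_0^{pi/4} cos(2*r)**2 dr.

pi/8

Use the identity cos^2(2*r) = (1 + cos(4*r))/2.
An antiderivative is F(r) = r/2 + sin(4*r)/8.
Then F(pi/4) - F(0) = (pi/8) - (0) = pi/8.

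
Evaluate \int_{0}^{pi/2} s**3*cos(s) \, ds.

Integrate by parts 3 times (u = s^3, dv = cos(s) ds).
An antiderivative is F(s) = s**3*sin(s) + 3*s**2*cos(s) - 6*s*sin(s) - 6*cos(s).
Then F(pi/2) - F(0) = (pi*(-24 + pi**2)/8) - (-6) = -3*pi + pi**3/8 + 6.

-3*pi + pi**3/8 + 6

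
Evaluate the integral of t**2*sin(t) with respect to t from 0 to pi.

-4 + pi**2

Integrate by parts twice (u = t^2, dv = sin(t) dt).
An antiderivative is F(t) = -t**2*cos(t) + 2*t*sin(t) + 2*cos(t).
Then F(pi) - F(0) = (-2 + pi**2) - (2) = -4 + pi**2.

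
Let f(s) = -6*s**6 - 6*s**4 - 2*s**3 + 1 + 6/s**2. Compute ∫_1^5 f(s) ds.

-497108/7

By the power rule, an antiderivative is F(s) = -6*s**7/7 - 6*s**5/5 - s**4/2 + s - 6/s.
Then F(5) - F(1) = (-4971609/70) - (-529/70) = -497108/7.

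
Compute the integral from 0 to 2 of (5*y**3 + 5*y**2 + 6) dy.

136/3

By the power rule, an antiderivative is F(y) = 5*y**4/4 + 5*y**3/3 + 6*y.
Then F(2) - F(0) = (136/3) - (0) = 136/3.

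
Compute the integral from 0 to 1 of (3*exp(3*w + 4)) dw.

-exp(4) + exp(7)

Let u = 3*w + 4, so du = 3 dw. When w = 0, u = 4; when w = 1, u = 7.
The integral becomes ∫ exp(u) du from 4 to 7, with antiderivative exp(u).
Back in w: F(w) = exp(3*w + 4).
Then F(1) - F(0) = (exp(7)) - (exp(4)) = -exp(4) + exp(7).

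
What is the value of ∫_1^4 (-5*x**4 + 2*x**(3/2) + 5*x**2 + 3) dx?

-4421/5

By the power rule, an antiderivative is F(x) = 4*x**(5/2)/5 - x**5 + 5*x**3/3 + 3*x.
Then F(4) - F(1) = (-13196/15) - (67/15) = -4421/5.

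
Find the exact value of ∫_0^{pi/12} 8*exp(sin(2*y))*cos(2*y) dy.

Let u = sin(2*y), so du = 2*cos(2*y) dy. When y = 0, u = 0; when y = pi/12, u = 1/2.
The integral becomes 4·∫ exp(u) du from 0 to 1/2, with antiderivative 4*exp(u).
Back in y: F(y) = 4*exp(sin(2*y)).
Then F(pi/12) - F(0) = (4*exp(1/2)) - (4) = -4 + 4*exp(1/2).

-4 + 4*exp(1/2)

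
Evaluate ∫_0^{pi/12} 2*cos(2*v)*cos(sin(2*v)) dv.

Let u = sin(2*v), so du = 2*cos(2*v) dv. When v = 0, u = 0; when v = pi/12, u = 1/2.
The integral becomes ∫ cos(u) du from 0 to 1/2, with antiderivative sin(u).
Back in v: F(v) = sin(sin(2*v)).
Then F(pi/12) - F(0) = (sin(1/2)) - (0) = sin(1/2).

sin(1/2)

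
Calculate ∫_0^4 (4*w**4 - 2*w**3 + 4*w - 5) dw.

By the power rule, an antiderivative is F(w) = 4*w**5/5 - w**4/2 + 2*w**2 - 5*w.
Then F(4) - F(0) = (3516/5) - (0) = 3516/5.

3516/5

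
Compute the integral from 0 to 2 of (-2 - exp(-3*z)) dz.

-13/3 + exp(-6)/3

An antiderivative is F(z) = -2*z + exp(-3*z)/3.
Then F(2) - F(0) = (-4 + exp(-6)/3) - (1/3) = -13/3 + exp(-6)/3.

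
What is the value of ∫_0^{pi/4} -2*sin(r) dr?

-2 + sqrt(2)

An antiderivative is F(r) = 2*cos(r).
Then F(pi/4) - F(0) = (sqrt(2)) - (2) = -2 + sqrt(2).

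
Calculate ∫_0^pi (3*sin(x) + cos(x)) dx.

An antiderivative is F(x) = sin(x) - 3*cos(x).
Then F(pi) - F(0) = (3) - (-3) = 6.

6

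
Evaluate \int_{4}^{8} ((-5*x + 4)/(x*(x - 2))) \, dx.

Factor the denominator: x**2 - 2*x = x(x - 2).
Partial fractions: (-5*x + 4)/(x*(x - 2)) = -2/x - 3/(x - 2).
An antiderivative is F(x) = -2*log(x) - 3*log(x - 2).
Then F(8) - F(4) = (-9*log(2) - 3*log(3)) - (-7*log(2)) = -3*log(3) - 2*log(2).

-3*log(3) - 2*log(2)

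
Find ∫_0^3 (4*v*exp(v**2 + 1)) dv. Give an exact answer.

Let u = v**2 + 1, so du = 2*v dv. When v = 0, u = 1; when v = 3, u = 10.
The integral becomes 2·∫ exp(u) du from 1 to 10, with antiderivative 2*exp(u).
Back in v: F(v) = 2*exp(v**2 + 1).
Then F(3) - F(0) = (2*exp(10)) - (2*exp(1)) = -2*exp(1)*(1 - exp(9)).

-2*exp(1)*(1 - exp(9))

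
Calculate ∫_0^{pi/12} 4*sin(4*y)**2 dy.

Use the identity sin^2(4*y) = (1 - cos(8*y))/2.
An antiderivative is F(y) = 2*y - sin(8*y)/4.
Then F(pi/12) - F(0) = (-sqrt(3)/8 + pi/6) - (0) = -sqrt(3)/8 + pi/6.

-sqrt(3)/8 + pi/6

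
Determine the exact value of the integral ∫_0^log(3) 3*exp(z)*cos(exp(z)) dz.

Let u = exp(z), so du = exp(z) dz. When z = 0, u = 1; when z = log(3), u = 3.
The integral becomes 3·∫ cos(u) du from 1 to 3, with antiderivative 3*sin(u).
Back in z: F(z) = 3*sin(exp(z)).
Then F(log(3)) - F(0) = (3*sin(3)) - (3*sin(1)) = -3*sin(1) + 3*sin(3).

-3*sin(1) + 3*sin(3)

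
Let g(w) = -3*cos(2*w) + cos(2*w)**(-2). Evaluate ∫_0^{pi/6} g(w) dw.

An antiderivative is F(w) = -3*sin(2*w)/2 + tan(2*w)/2.
Then F(pi/6) - F(0) = (-sqrt(3)/4) - (0) = -sqrt(3)/4.

-sqrt(3)/4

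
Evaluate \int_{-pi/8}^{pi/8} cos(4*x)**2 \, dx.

Use the identity cos^2(4*x) = (1 + cos(8*x))/2.
An antiderivative is F(x) = x/2 + sin(8*x)/16.
Then F(pi/8) - F(-pi/8) = (pi/16) - (-pi/16) = pi/8.

pi/8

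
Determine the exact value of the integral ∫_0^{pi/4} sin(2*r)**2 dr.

Use the identity sin^2(2*r) = (1 - cos(4*r))/2.
An antiderivative is F(r) = r/2 - sin(4*r)/8.
Then F(pi/4) - F(0) = (pi/8) - (0) = pi/8.

pi/8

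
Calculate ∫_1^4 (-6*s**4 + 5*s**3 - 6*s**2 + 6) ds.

By the power rule, an antiderivative is F(s) = -6*s**5/5 + 5*s**4/4 - 2*s**3 + 6*s.
Then F(4) - F(1) = (-5064/5) - (81/20) = -20337/20.

-20337/20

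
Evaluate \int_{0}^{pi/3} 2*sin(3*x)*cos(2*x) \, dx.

3/5

Use the identity sin(3*x)cos(2*x) = [sin(5*x) + sin(x)]/2.
An antiderivative is F(x) = -cos(x) - cos(5*x)/5.
Then F(pi/3) - F(0) = (-3/5) - (-6/5) = 3/5.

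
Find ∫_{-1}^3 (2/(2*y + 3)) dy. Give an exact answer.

log(9)

An antiderivative is F(y) = log(2*y + 3).
Then F(3) - F(-1) = (log(9)) - (0) = log(9).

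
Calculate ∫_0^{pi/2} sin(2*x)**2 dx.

Use the identity sin^2(2*x) = (1 - cos(4*x))/2.
An antiderivative is F(x) = x/2 - sin(4*x)/8.
Then F(pi/2) - F(0) = (pi/4) - (0) = pi/4.

pi/4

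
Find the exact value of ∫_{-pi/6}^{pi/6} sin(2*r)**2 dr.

Use the identity sin^2(2*r) = (1 - cos(4*r))/2.
An antiderivative is F(r) = r/2 - sin(4*r)/8.
Then F(pi/6) - F(-pi/6) = (-sqrt(3)/16 + pi/12) - (-pi/12 + sqrt(3)/16) = -sqrt(3)/8 + pi/6.

-sqrt(3)/8 + pi/6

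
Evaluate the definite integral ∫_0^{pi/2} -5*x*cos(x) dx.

5 - 5*pi/2

Integrate by parts once (u = x, dv = -5*cos(x) dx).
An antiderivative is F(x) = -5*x*sin(x) - 5*cos(x).
Then F(pi/2) - F(0) = (-5*pi/2) - (-5) = 5 - 5*pi/2.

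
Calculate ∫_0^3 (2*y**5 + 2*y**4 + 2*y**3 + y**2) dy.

3897/10

By the power rule, an antiderivative is F(y) = y**6/3 + 2*y**5/5 + y**4/2 + y**3/3.
Then F(3) - F(0) = (3897/10) - (0) = 3897/10.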